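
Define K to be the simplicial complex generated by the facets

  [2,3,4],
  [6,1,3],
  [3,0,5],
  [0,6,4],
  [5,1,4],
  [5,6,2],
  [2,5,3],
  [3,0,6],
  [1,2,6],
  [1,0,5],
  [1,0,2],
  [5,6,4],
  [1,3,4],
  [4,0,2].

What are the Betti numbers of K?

b_0 = 1, b_1 = 2, b_2 = 1.

Order the vertices as 0 < 1 < 2 < 3 < 4 < 5 < 6. Listing each simplex with vertices in this order, K has dimension 2 with simplices:

  0-simplices (7): [0], [1], [2], [3], [4], [5], [6]
  1-simplices (21): [0,1], [0,2], [0,3], [0,4], [0,5], [0,6], [1,2], [1,3], [1,4], [1,5], [1,6], [2,3], [2,4], [2,5], [2,6], [3,4], [3,5], [3,6], [4,5], [4,6], [5,6]
  2-simplices (14): [0,1,2], [0,1,5], [0,2,4], [0,3,5], [0,3,6], [0,4,6], [1,2,6], [1,3,4], [1,3,6], [1,4,5], [2,3,4], [2,3,5], [2,5,6], [4,5,6]

giving chain groups C_0 ≅ Z^7, C_1 ≅ Z^21, C_2 ≅ Z^14.

The boundary map ∂_1: C_1 → C_0 is given by ∂[p,q] = [q] − [p]. For instance
  ∂[1,6] = [6] − [1].
This gives a 7×21 integer matrix of rank 6; reducing to Smith normal form yields diagonal entries (1,1,1,1,1,1).

The boundary map ∂_2: C_2 → C_1 acts by ∂[p,q,r] = [q,r] − [p,r] + [p,q]. For instance
  ∂[0,3,5] = [3,5] − [0,5] + [0,3],
  ∂[2,5,6] = [5,6] − [2,6] + [2,5].
The 21×14 boundary matrix has rank 13 and Smith normal form diag(1,1,1,1,1,1,1,1,1,1,1,1,1).

Reading off H_k = ker ∂_k / im ∂_{k+1}:

  H_0: rank C_0 − rank ∂_1 = 7 − 6 = 1, and the invariant factors of ∂_1 are all 1, so H_0 = Z.
  H_1: rank ker ∂_1 − rank ∂_2 = (21 − 6) − 13 = 2, and the invariant factors of ∂_2 are all 1, so H_1 = Z^2.
  H_2: rank ker ∂_2 − rank ∂_3 = (14 − 13) − 0 = 1, and there is no ∂_3, so H_2 = Z.

As a check, the Euler characteristic is 7 − 21 + 14 = 0, which agrees with 1 − 2 + 1 = 0.
(K is a triangulation of the torus T^2.)

Hence the Betti numbers are b_0 = 1, b_1 = 2, b_2 = 1.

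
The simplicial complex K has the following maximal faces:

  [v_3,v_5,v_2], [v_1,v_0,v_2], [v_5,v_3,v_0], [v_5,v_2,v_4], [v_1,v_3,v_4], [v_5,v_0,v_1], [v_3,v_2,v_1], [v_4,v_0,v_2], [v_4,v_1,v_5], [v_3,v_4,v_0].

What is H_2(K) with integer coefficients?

H_2 ≅ 0.

Order the vertices as v_0 < v_1 < v_2 < v_3 < v_4 < v_5. Listing each simplex with vertices in this order, K has dimension 2 with simplices:

  0-simplices (6): [v_0], [v_1], [v_2], [v_3], [v_4], [v_5]
  1-simplices (15): (15 of them)
  2-simplices (10): [v_0,v_1,v_2], [v_0,v_1,v_5], [v_0,v_2,v_4], [v_0,v_3,v_4], [v_0,v_3,v_5], [v_1,v_2,v_3], [v_1,v_3,v_4], [v_1,v_4,v_5], [v_2,v_3,v_5], [v_2,v_4,v_5]

giving chain groups C_0 ≅ Z^6, C_1 ≅ Z^15, C_2 ≅ Z^10.

∂_1: C_1 → C_0 maps an edge to its endpoints' difference, ∂[p,q] = q − p. For instance
  ∂[v_3,v_4] = [v_4] − [v_3].
This gives a 6×15 integer matrix of rank 5; reducing to Smith normal form yields diagonal entries (1,1,1,1,1).

The boundary map ∂_2: C_2 → C_1 sends each 2-simplex [p,q,r] to [q,r] − [p,r] + [p,q]. For instance
  ∂[v_0,v_1,v_2] = [v_1,v_2] − [v_0,v_2] + [v_0,v_1],
  ∂[v_1,v_2,v_3] = [v_2,v_3] − [v_1,v_3] + [v_1,v_2].
The 15×10 boundary matrix has rank 10 and Smith normal form diag(1,1,1,1,1,1,1,1,1,2).

Computing H_k = (kernel of ∂_k) / (image of ∂_{k+1}):

  H_2: rank ker ∂_2 − rank ∂_3 = (10 − 10) − 0 = 0, and there is no ∂_3, so H_2 ≅ 0.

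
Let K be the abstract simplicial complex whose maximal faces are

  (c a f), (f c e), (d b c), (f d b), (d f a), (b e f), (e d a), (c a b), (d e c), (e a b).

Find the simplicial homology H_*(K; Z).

H_0 = Z,  H_1 = Z/2,  H_2 = 0.

Fix the vertex order a < b < c < d < e < f and write every simplex with vertices in increasing order. Then dim K = 2 and the simplices of K are:

  0-simplices (6): a, b, c, d, e, f
  1-simplices (15): ab, ac, ad, ae, af, bc, bd, be, bf, cd, ce, cf, de, df, ef
  2-simplices (10): abc, abe, acf, ade, adf, bcd, bdf, bef, cde, cef

so the chain groups are C_0 ≅ Z^6, C_1 ≅ Z^15, C_2 ≅ Z^10.

The boundary map ∂_1: C_1 → C_0 sends each edge [p,q] (with p < q) to q − p. For instance
  ∂ef = f − e.
This gives a 6×15 integer matrix of rank 5; reducing to Smith normal form yields diagonal entries (1,1,1,1,1).

∂_2: C_2 → C_1 sends each 2-simplex [p,q,r] to [q,r] − [p,r] + [p,q]. For instance
  ∂ade = de − ae + ad,
  ∂cef = ef − cf + ce.
The resulting 15×10 matrix has rank 10, and its Smith normal form has invariant factors (1,1,1,1,1,1,1,1,1,2).

From H_k ≅ ker(∂_k) / im(∂_{k+1}) we obtain:

  H_0: rank C_0 − rank ∂_1 = 6 − 5 = 1, and the invariant factors of ∂_1 are all 1, so H_0 = Z.
  H_1: rank ker ∂_1 − rank ∂_2 = (15 − 5) − 10 = 0, and ∂_2 has invariant factor 2 > 1, so H_1 = Z/2.
  H_2: rank ker ∂_2 − rank ∂_3 = (10 − 10) − 0 = 0, and there is no ∂_3, so H_2 = 0.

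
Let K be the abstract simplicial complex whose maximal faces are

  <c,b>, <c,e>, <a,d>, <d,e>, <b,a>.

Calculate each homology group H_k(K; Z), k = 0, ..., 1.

We work with the vertex ordering a < b < c < d < e. The simplices of K, each written with vertices in increasing order, are:

  0-simplices (5): a, b, c, d, e
  1-simplices (5): ab, ad, bc, ce, de

giving chain groups C_0 ≅ Z^5, C_1 ≅ Z^5.

∂_1: C_1 → C_0 maps an edge to its endpoints' difference, ∂[p,q] = q − p.
As a 5×5 matrix over Z this has rank 4, with invariant factors (1,1,1,1).

Computing H_k = (kernel of ∂_k) / (image of ∂_{k+1}):

  H_0: rank C_0 − rank ∂_1 = 5 − 4 = 1, and the invariant factors of ∂_1 are all 1, so H_0 = Z.
  H_1: rank ker ∂_1 − rank ∂_2 = (5 − 4) − 0 = 1, and there is no ∂_2, so H_1 = Z.

H_0 ≅ Z,  H_1 ≅ Z.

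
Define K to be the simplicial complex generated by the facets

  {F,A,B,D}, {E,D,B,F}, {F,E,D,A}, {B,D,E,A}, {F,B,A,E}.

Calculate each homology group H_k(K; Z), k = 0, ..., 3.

H_0 = Z,  H_1 = 0,  H_2 = 0,  H_3 = Z.

Fix the vertex order A < B < D < E < F and write every simplex with vertices in increasing order. Then dim K = 3 and the simplices of K are:

  0-simplices (5): A, B, D, E, F
  1-simplices (10): AB, AD, AE, AF, BD, BE, BF, DE, DF, EF
  2-simplices (10): ABD, ABE, ABF, ADE, ADF, AEF, BDE, BDF, BEF, DEF
  3-simplices (5): ABDE, ABDF, ABEF, ADEF, BDEF

so the chain groups are C_0 ≅ Z^5, C_1 ≅ Z^10, C_2 ≅ Z^10, C_3 ≅ Z^5.

The boundary map ∂_1: C_1 → C_0 is given by ∂[p,q] = [q] − [p]. For instance
  ∂BF = F − B.
As a 5×10 matrix over Z this has rank 4, with invariant factors (1,1,1,1).

The boundary map ∂_2: C_2 → C_1 acts by ∂[p,q,r] = [q,r] − [p,r] + [p,q]. For instance
  ∂DEF = EF − DF + DE,
  ∂ADF = DF − AF + AD.
The 10×10 boundary matrix has rank 6 and Smith normal form diag(1,1,1,1,1,1).

The boundary map ∂_3: C_3 → C_2 sends each 3-simplex σ to the alternating sum Σ_i (−1)^i (σ with its i-th vertex removed). For instance
  ∂BDEF = DEF − BEF + BDF − BDE,
  ∂ABEF = BEF − AEF + ABF − ABE.
This gives a 10×5 integer matrix of rank 4; reducing to Smith normal form yields diagonal entries (1,1,1,1).

Reading off H_k = ker ∂_k / im ∂_{k+1}:

  H_0: rank C_0 − rank ∂_1 = 5 − 4 = 1, and the invariant factors of ∂_1 are all 1, so H_0 ≅ Z.
  H_1: rank ker ∂_1 − rank ∂_2 = (10 − 4) − 6 = 0, and the invariant factors of ∂_2 are all 1, so H_1 ≅ 0.
  H_2: rank ker ∂_2 − rank ∂_3 = (10 − 6) − 4 = 0, and the invariant factors of ∂_3 are all 1, so H_2 ≅ 0.
  H_3: rank ker ∂_3 − rank ∂_4 = (5 − 4) − 0 = 1, and there is no ∂_4, so H_3 ≅ Z.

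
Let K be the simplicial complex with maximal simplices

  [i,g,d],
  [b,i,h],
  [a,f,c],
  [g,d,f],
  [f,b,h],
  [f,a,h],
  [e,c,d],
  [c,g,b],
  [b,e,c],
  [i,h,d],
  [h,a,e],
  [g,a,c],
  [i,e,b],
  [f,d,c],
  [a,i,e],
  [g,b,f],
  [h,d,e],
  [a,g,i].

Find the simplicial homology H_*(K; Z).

Fix the vertex order a < b < c < d < e < f < g < h < i and write every simplex with vertices in increasing order. Then dim K = 2 and the simplices of K are:

  0-simplices (9): a, b, c, d, e, f, g, h, i
  1-simplices (27): ac, ae, af, ag, ah, ai, bc, be, bf, bg, bh, bi, cd, ce, cf, cg, de, df, dg, dh, di, eh, ei, fg, fh, gi, hi
  2-simplices (18): acf, acg, aeh, aei, afh, agi, bce, bcg, bei, bfg, bfh, bhi, cde, cdf, deh, dfg, dgi, dhi

so the chain groups are C_0 ≅ Z^9, C_1 ≅ Z^27, C_2 ≅ Z^18.

Boundary ∂_1: C_1 → C_0 is given by ∂[p,q] = [q] − [p].
As a 9×27 matrix over Z this has rank 8, with invariant factors (1,1,1,1,1,1,1,1).

∂_2: C_2 → C_1 maps a triangle to the signed sum of its edges. For instance
  ∂cde = de − ce + cd,
  ∂bce = ce − be + bc.
This gives a 27×18 integer matrix of rank 18; reducing to Smith normal form yields diagonal entries (1,1,1,1,1,1,1,1,1,1,1,1,1,1,1,1,1,2).

Computing H_k = (kernel of ∂_k) / (image of ∂_{k+1}):

  H_0: rank C_0 − rank ∂_1 = 9 − 8 = 1, and the invariant factors of ∂_1 are all 1, so H_0 = Z.
  H_1: rank ker ∂_1 − rank ∂_2 = (27 − 8) − 18 = 1, and ∂_2 has invariant factor 2 > 1, so H_1 = Z ⊕ Z/2Z.
  H_2: rank ker ∂_2 − rank ∂_3 = (18 − 18) − 0 = 0, and there is no ∂_3, so H_2 = 0.

H_0 ≅ Z,  H_1 ≅ Z ⊕ Z/2Z,  H_2 = 0.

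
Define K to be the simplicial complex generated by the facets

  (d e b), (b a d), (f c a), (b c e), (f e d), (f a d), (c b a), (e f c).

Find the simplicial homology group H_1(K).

H_1 ≅ 0.

Take the total order a < b < c < d < e < f on the vertex set. Then K (dimension 2) consists of the simplices:

  0-simplices (6): a, b, c, d, e, f
  1-simplices (12): ab, ac, ad, af, bc, bd, be, ce, cf, de, df, ef
  2-simplices (8): abc, abd, acf, adf, bce, bde, cef, def

so the chain groups are C_0 ≅ Z^6, C_1 ≅ Z^12, C_2 ≅ Z^8.

Boundary ∂_1: C_1 → C_0 is given by ∂[p,q] = [q] − [p]. For instance
  ∂bd = d − b.
This gives a 6×12 integer matrix of rank 5; reducing to Smith normal form yields diagonal entries (1,1,1,1,1).

The boundary map ∂_2: C_2 → C_1 maps a triangle to the signed sum of its edges. For instance
  ∂acf = cf − af + ac,
  ∂abd = bd − ad + ab.
As a 12×8 matrix over Z this has rank 7, with invariant factors (1,1,1,1,1,1,1).

Computing H_k = (kernel of ∂_k) / (image of ∂_{k+1}):

  H_1: rank ker ∂_1 − rank ∂_2 = (12 − 5) − 7 = 0, and the invariant factors of ∂_2 are all 1, so H_1 ≅ 0.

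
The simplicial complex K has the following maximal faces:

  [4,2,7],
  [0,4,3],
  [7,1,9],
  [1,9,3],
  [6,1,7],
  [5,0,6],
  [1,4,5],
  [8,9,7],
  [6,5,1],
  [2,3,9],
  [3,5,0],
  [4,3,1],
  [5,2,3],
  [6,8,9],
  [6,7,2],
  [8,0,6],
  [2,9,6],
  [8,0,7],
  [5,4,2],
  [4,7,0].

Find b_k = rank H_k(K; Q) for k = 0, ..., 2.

Order the vertices as 0 < 1 < 2 < 3 < 4 < 5 < 6 < 7 < 8 < 9. Listing each simplex with vertices in this order, K has dimension 2 with simplices:

  0-simplices (10): [0], [1], [2], [3], [4], [5], [6], [7], [8], [9]
  1-simplices (30): (30 of them)
  2-simplices (20): (20 of them)

Hence C_0 ≅ Z^10, C_1 ≅ Z^30, C_2 ≅ Z^20.

The boundary map ∂_1: C_1 → C_0 is given by ∂[p,q] = [q] − [p].
The 10×30 boundary matrix has rank 9 and Smith normal form diag(1,1,1,1,1,1,1,1,1).

Boundary ∂_2: C_2 → C_1 acts by ∂[p,q,r] = [q,r] − [p,r] + [p,q]. For instance
  ∂[2,3,5] = [3,5] − [2,5] + [2,3],
  ∂[1,5,6] = [5,6] − [1,6] + [1,5].
As a 30×20 matrix over Z this has rank 20, with invariant factors (1,1,1,1,1,1,1,1,1,1,1,1,1,1,1,1,1,1,1,2).

Now H_k = ker ∂_k / im ∂_{k+1}, so:

  H_0: rank C_0 − rank ∂_1 = 10 − 9 = 1, and the invariant factors of ∂_1 are all 1, so H_0 = Z.
  H_1: rank ker ∂_1 − rank ∂_2 = (30 − 9) − 20 = 1, and ∂_2 has invariant factor 2 > 1, so H_1 = Z × Z/2.
  H_2: rank ker ∂_2 − rank ∂_3 = (20 − 20) − 0 = 0, and there is no ∂_3, so H_2 = 0.

As a check, the Euler characteristic is 10 − 30 + 20 = 0, which agrees with 1 − 1 + 0 = 0.

Hence the Betti numbers are b_0 = 1, b_1 = 1, b_2 = 0.

b_0 = 1, b_1 = 1, b_2 = 0.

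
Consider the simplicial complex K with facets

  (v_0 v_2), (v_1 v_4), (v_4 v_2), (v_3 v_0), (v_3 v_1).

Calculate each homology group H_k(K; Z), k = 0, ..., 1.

H_0 ≅ Z,  H_1 ≅ Z.

Order the vertices as v_0 < v_1 < v_2 < v_3 < v_4. Listing each simplex with vertices in this order, K has dimension 1 with simplices:

  0-simplices (5): [v_0], [v_1], [v_2], [v_3], [v_4]
  1-simplices (5): [v_0,v_2], [v_0,v_3], [v_1,v_3], [v_1,v_4], [v_2,v_4]

Hence C_0 ≅ Z^5, C_1 ≅ Z^5.

Boundary ∂_1: C_1 → C_0 sends each edge [p,q] (with p < q) to q − p. For instance
  ∂[v_2,v_4] = [v_4] − [v_2].
The 5×5 boundary matrix has rank 4 and Smith normal form diag(1,1,1,1).

Computing H_k = (kernel of ∂_k) / (image of ∂_{k+1}):

  H_0: rank C_0 − rank ∂_1 = 5 − 4 = 1, and the invariant factors of ∂_1 are all 1, so H_0 = Z.
  H_1: rank ker ∂_1 − rank ∂_2 = (5 − 4) − 0 = 1, and there is no ∂_2, so H_1 = Z.

As a check, the Euler characteristic is 5 − 5 = 0, which agrees with 1 − 1 = 0.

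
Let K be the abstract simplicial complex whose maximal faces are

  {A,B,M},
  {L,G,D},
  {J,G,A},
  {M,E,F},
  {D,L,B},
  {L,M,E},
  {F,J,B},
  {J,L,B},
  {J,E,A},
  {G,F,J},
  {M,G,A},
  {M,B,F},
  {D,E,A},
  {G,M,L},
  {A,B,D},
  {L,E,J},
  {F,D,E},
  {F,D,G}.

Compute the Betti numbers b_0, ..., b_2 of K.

b_0 = 1, b_1 = 2, b_2 = 1.

Fix the vertex order A < B < D < E < F < G < J < L < M and write every simplex with vertices in increasing order. Then dim K = 2 and the simplices of K are:

  0-simplices (9): A, B, D, E, F, G, J, L, M
  1-simplices (27): AB, AD, AE, AG, AJ, AM, BD, BF, BJ, BL, BM, DE, DF, DG, DL, EF, EJ, EL, EM, FG, FJ, FM, GJ, GL, GM, JL, LM
  2-simplices (18): ABD, ABM, ADE, AEJ, AGJ, AGM, BDL, BFJ, BFM, BJL, DEF, DFG, DGL, EFM, EJL, ELM, FGJ, GLM

so the chain groups are C_0 ≅ Z^9, C_1 ≅ Z^27, C_2 ≅ Z^18.

∂_1: C_1 → C_0 is given by ∂[p,q] = [q] − [p]. For instance
  ∂BM = M − B.
This gives a 9×27 integer matrix of rank 8; reducing to Smith normal form yields diagonal entries (1,1,1,1,1,1,1,1).

∂_2: C_2 → C_1 acts by ∂[p,q,r] = [q,r] − [p,r] + [p,q]. For instance
  ∂EJL = JL − EL + EJ,
  ∂ADE = DE − AE + AD.
As a 27×18 matrix over Z this has rank 17, with invariant factors (1,1,1,1,1,1,1,1,1,1,1,1,1,1,1,1,1).

From H_k ≅ ker(∂_k) / im(∂_{k+1}) we obtain:

  H_0: rank C_0 − rank ∂_1 = 9 − 8 = 1, and the invariant factors of ∂_1 are all 1, so H_0 = Z.
  H_1: rank ker ∂_1 − rank ∂_2 = (27 − 8) − 17 = 2, and the invariant factors of ∂_2 are all 1, so H_1 = Z^2.
  H_2: rank ker ∂_2 − rank ∂_3 = (18 − 17) − 0 = 1, and there is no ∂_3, so H_2 = Z.

(K is a triangulation of the torus T^2.)

Hence the Betti numbers are b_0 = 1, b_1 = 2, b_2 = 1.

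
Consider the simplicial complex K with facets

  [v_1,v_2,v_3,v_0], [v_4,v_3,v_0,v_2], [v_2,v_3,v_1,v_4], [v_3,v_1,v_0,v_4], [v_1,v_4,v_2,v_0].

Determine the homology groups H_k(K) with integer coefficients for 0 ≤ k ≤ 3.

Order the vertices as v_0 < v_1 < v_2 < v_3 < v_4. Listing each simplex with vertices in this order, K has dimension 3 with simplices:

  0-simplices (5): [v_0], [v_1], [v_2], [v_3], [v_4]
  1-simplices (10): [v_0,v_1], [v_0,v_2], [v_0,v_3], [v_0,v_4], [v_1,v_2], [v_1,v_3], [v_1,v_4], [v_2,v_3], [v_2,v_4], [v_3,v_4]
  2-simplices (10): [v_0,v_1,v_2], [v_0,v_1,v_3], [v_0,v_1,v_4], [v_0,v_2,v_3], [v_0,v_2,v_4], [v_0,v_3,v_4], [v_1,v_2,v_3], [v_1,v_2,v_4], [v_1,v_3,v_4], [v_2,v_3,v_4]
  3-simplices (5): [v_0,v_1,v_2,v_3], [v_0,v_1,v_2,v_4], [v_0,v_1,v_3,v_4], [v_0,v_2,v_3,v_4], [v_1,v_2,v_3,v_4]

giving chain groups C_0 ≅ Z^5, C_1 ≅ Z^10, C_2 ≅ Z^10, C_3 ≅ Z^5.

Boundary ∂_1: C_1 → C_0 maps an edge to its endpoints' difference, ∂[p,q] = q − p.
As a 5×10 matrix over Z this has rank 4, with invariant factors (1,1,1,1).

∂_2: C_2 → C_1 acts by ∂[p,q,r] = [q,r] − [p,r] + [p,q]. For instance
  ∂[v_1,v_2,v_4] = [v_2,v_4] − [v_1,v_4] + [v_1,v_2],
  ∂[v_2,v_3,v_4] = [v_3,v_4] − [v_2,v_4] + [v_2,v_3].
The 10×10 boundary matrix has rank 6 and Smith normal form diag(1,1,1,1,1,1).

Boundary ∂_3: C_3 → C_2 sends each 3-simplex σ to the alternating sum Σ_i (−1)^i (σ with its i-th vertex removed). For instance
  ∂[v_0,v_1,v_2,v_4] = [v_1,v_2,v_4] − [v_0,v_2,v_4] + [v_0,v_1,v_4] − [v_0,v_1,v_2],
  ∂[v_1,v_2,v_3,v_4] = [v_2,v_3,v_4] − [v_1,v_3,v_4] + [v_1,v_2,v_4] − [v_1,v_2,v_3].
This gives a 10×5 integer matrix of rank 4; reducing to Smith normal form yields diagonal entries (1,1,1,1).

Reading off H_k = ker ∂_k / im ∂_{k+1}:

  H_0: rank C_0 − rank ∂_1 = 5 − 4 = 1, and the invariant factors of ∂_1 are all 1, so H_0 ≅ Z.
  H_1: rank ker ∂_1 − rank ∂_2 = (10 − 4) − 6 = 0, and the invariant factors of ∂_2 are all 1, so H_1 ≅ 0.
  H_2: rank ker ∂_2 − rank ∂_3 = (10 − 6) − 4 = 0, and the invariant factors of ∂_3 are all 1, so H_2 ≅ 0.
  H_3: rank ker ∂_3 − rank ∂_4 = (5 − 4) − 0 = 1, and there is no ∂_4, so H_3 ≅ Z.

As a check, the Euler characteristic is 5 − 10 + 10 − 5 = 0, which agrees with 1 − 0 + 0 − 1 = 0.
(K is a triangulation of the 3-sphere S^3.)

H_0 = Z,  H_1 = 0,  H_2 = 0,  H_3 = Z.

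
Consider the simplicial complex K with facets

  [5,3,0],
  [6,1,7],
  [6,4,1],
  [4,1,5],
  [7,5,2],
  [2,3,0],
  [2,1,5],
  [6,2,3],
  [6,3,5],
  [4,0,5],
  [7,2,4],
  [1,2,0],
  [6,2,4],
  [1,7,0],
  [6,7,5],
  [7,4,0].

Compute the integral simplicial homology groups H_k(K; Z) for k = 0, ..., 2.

We work with the vertex ordering 0 < 1 < 2 < 3 < 4 < 5 < 6 < 7. The simplices of K, each written with vertices in increasing order, are:

  0-simplices (8): [0], [1], [2], [3], [4], [5], [6], [7]
  1-simplices (24): (24 of them)
  2-simplices (16): [0,1,2], [0,1,7], [0,2,3], [0,3,5], [0,4,5], [0,4,7], [1,2,5], [1,4,5], [1,4,6], [1,6,7], [2,3,6], [2,4,6], [2,4,7], [2,5,7], [3,5,6], [5,6,7]

Hence C_0 ≅ Z^8, C_1 ≅ Z^24, C_2 ≅ Z^16.

The boundary map ∂_1: C_1 → C_0 sends each edge [p,q] (with p < q) to q − p. For instance
  ∂[1,2] = [2] − [1].
This gives a 8×24 integer matrix of rank 7; reducing to Smith normal form yields diagonal entries (1,1,1,1,1,1,1).

The boundary map ∂_2: C_2 → C_1 maps a triangle to the signed sum of its edges. For instance
  ∂[0,1,7] = [1,7] − [0,7] + [0,1],
  ∂[0,4,7] = [4,7] − [0,7] + [0,4].
The 24×16 boundary matrix has rank 15 and Smith normal form diag(1,1,1,1,1,1,1,1,1,1,1,1,1,1,1).

Computing H_k = (kernel of ∂_k) / (image of ∂_{k+1}):

  H_0: rank C_0 − rank ∂_1 = 8 − 7 = 1, and the invariant factors of ∂_1 are all 1, so H_0 = Z.
  H_1: rank ker ∂_1 − rank ∂_2 = (24 − 7) − 15 = 2, and the invariant factors of ∂_2 are all 1, so H_1 = Z^2.
  H_2: rank ker ∂_2 − rank ∂_3 = (16 − 15) − 0 = 1, and there is no ∂_3, so H_2 = Z.

As a check, the Euler characteristic is 8 − 24 + 16 = 0, which agrees with 1 − 2 + 1 = 0.

H_0 ≅ Z,  H_1 ≅ Z^2,  H_2 ≅ Z.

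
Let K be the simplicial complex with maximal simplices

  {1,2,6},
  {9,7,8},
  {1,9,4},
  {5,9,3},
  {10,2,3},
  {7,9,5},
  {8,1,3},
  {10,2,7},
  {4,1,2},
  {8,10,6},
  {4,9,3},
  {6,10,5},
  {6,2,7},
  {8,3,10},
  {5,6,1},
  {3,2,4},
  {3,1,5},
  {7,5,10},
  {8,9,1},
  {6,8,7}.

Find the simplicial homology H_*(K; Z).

H_0 = Z,  H_1 = Z ⊕ Z/2,  H_2 = 0.

Take the total order 1 < 2 < 3 < 4 < 5 < 6 < 7 < 8 < 9 < 10 on the vertex set. Then K (dimension 2) consists of the simplices:

  0-simplices (10): [1], [2], [3], [4], [5], [6], [7], [8], [9], [10]
  1-simplices (30): (30 of them)
  2-simplices (20): (20 of them)

giving chain groups C_0 ≅ Z^10, C_1 ≅ Z^30, C_2 ≅ Z^20.

Boundary ∂_1: C_1 → C_0 maps an edge to its endpoints' difference, ∂[p,q] = q − p. For instance
  ∂[8,9] = [9] − [8].
The 10×30 boundary matrix has rank 9 and Smith normal form diag(1,1,1,1,1,1,1,1,1).

∂_2: C_2 → C_1 acts by ∂[p,q,r] = [q,r] − [p,r] + [p,q]. For instance
  ∂[6,8,10] = [8,10] − [6,10] + [6,8],
  ∂[7,8,9] = [8,9] − [7,9] + [7,8].
As a 30×20 matrix over Z this has rank 20, with invariant factors (1,1,1,1,1,1,1,1,1,1,1,1,1,1,1,1,1,1,1,2).

From H_k ≅ ker(∂_k) / im(∂_{k+1}) we obtain:

  H_0: rank C_0 − rank ∂_1 = 10 − 9 = 1, and the invariant factors of ∂_1 are all 1, so H_0 ≅ Z.
  H_1: rank ker ∂_1 − rank ∂_2 = (30 − 9) − 20 = 1, and ∂_2 has invariant factor 2 > 1, so H_1 ≅ Z ⊕ Z/2.
  H_2: rank ker ∂_2 − rank ∂_3 = (20 − 20) − 0 = 0, and there is no ∂_3, so H_2 ≅ 0.

As a check, the Euler characteristic is 10 − 30 + 20 = 0, which agrees with 1 − 1 + 0 = 0.
(K is a triangulation of the Klein bottle.)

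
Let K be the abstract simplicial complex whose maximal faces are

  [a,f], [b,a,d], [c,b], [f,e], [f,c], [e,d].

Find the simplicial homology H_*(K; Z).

H_0 = Z,  H_1 = Z^2,  H_2 = 0.

Order the vertices as a < b < c < d < e < f. Listing each simplex with vertices in this order, K has dimension 2 with simplices:

  0-simplices (6): a, b, c, d, e, f
  1-simplices (8): ab, ad, af, bc, bd, cf, de, ef
  2-simplices (1): abd

Hence C_0 ≅ Z^6, C_1 ≅ Z^8, C_2 ≅ Z^1.

∂_1: C_1 → C_0 is given by ∂[p,q] = [q] − [p].
This gives a 6×8 integer matrix of rank 5; reducing to Smith normal form yields diagonal entries (1,1,1,1,1).

Boundary ∂_2: C_2 → C_1 maps a triangle to the signed sum of its edges. For instance
  ∂abd = bd − ad + ab.
As a 8×1 matrix over Z this has rank 1, with invariant factors (1).

Computing H_k = (kernel of ∂_k) / (image of ∂_{k+1}):

  H_0: rank C_0 − rank ∂_1 = 6 − 5 = 1, and the invariant factors of ∂_1 are all 1, so H_0 = Z.
  H_1: rank ker ∂_1 − rank ∂_2 = (8 − 5) − 1 = 2, and the invariant factors of ∂_2 are all 1, so H_1 = Z^2.
  H_2: rank ker ∂_2 − rank ∂_3 = (1 − 1) − 0 = 0, and there is no ∂_3, so H_2 = 0.

As a check, the Euler characteristic is 6 − 8 + 1 = -1, which agrees with 1 − 2 + 0 = -1.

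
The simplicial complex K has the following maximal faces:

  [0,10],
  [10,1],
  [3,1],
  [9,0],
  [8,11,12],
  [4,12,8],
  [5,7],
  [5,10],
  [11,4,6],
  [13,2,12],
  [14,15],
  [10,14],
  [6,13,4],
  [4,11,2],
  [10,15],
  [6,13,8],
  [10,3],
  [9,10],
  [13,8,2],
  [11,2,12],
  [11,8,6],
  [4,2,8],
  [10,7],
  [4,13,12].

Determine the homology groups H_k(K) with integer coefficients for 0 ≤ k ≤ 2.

Order the vertices as 0 < 1 < 2 < 3 < 4 < 5 < 6 < 7 < 8 < 9 < 10 < 11 < 12 < 13 < 14 < 15. Listing each simplex with vertices in this order, K has dimension 2 with simplices:

  0-simplices (16): [0], [1], [2], [3], [4], [5], [6], [7], [8], [9], [10], [11], [12], [13], [14], [15]
  1-simplices (30): (30 of them)
  2-simplices (12): [2,4,8], [2,4,11], [2,8,13], [2,11,12], [2,12,13], [4,6,11], [4,6,13], [4,8,12], [4,12,13], [6,8,11], [6,8,13], [8,11,12]

so the chain groups are C_0 ≅ Z^16, C_1 ≅ Z^30, C_2 ≅ Z^12.

∂_1: C_1 → C_0 is given by ∂[p,q] = [q] − [p].
The resulting 16×30 matrix has rank 14, and its Smith normal form has invariant factors (1,1,1,1,1,1,1,1,1,1,1,1,1,1).

Boundary ∂_2: C_2 → C_1 sends each 2-simplex [p,q,r] to [q,r] − [p,r] + [p,q]. For instance
  ∂[2,12,13] = [12,13] − [2,13] + [2,12],
  ∂[2,4,11] = [4,11] − [2,11] + [2,4].
As a 30×12 matrix over Z this has rank 12, with invariant factors (1,1,1,1,1,1,1,1,1,1,1,2).

Reading off H_k = ker ∂_k / im ∂_{k+1}:

  H_0: rank C_0 − rank ∂_1 = 16 − 14 = 2, and the invariant factors of ∂_1 are all 1, so H_0 = Z^2.
  H_1: rank ker ∂_1 − rank ∂_2 = (30 − 14) − 12 = 4, and ∂_2 has invariant factor 2 > 1, so H_1 = Z^4 × Z/2.
  H_2: rank ker ∂_2 − rank ∂_3 = (12 − 12) − 0 = 0, and there is no ∂_3, so H_2 = 0.

As a check, the Euler characteristic is 16 − 30 + 12 = -2, which agrees with 2 − 4 + 0 = -2.

H_0 ≅ Z^2,  H_1 ≅ Z^4 × Z/2,  H_2 = 0.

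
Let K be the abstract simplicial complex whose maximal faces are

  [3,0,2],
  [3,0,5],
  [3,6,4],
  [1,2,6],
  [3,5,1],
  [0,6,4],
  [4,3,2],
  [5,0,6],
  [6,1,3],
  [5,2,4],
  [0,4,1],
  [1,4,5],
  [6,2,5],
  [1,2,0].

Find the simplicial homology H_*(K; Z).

Order the vertices as 0 < 1 < 2 < 3 < 4 < 5 < 6. Listing each simplex with vertices in this order, K has dimension 2 with simplices:

  0-simplices (7): [0], [1], [2], [3], [4], [5], [6]
  1-simplices (21): [0,1], [0,2], [0,3], [0,4], [0,5], [0,6], [1,2], [1,3], [1,4], [1,5], [1,6], [2,3], [2,4], [2,5], [2,6], [3,4], [3,5], [3,6], [4,5], [4,6], [5,6]
  2-simplices (14): [0,1,2], [0,1,4], [0,2,3], [0,3,5], [0,4,6], [0,5,6], [1,2,6], [1,3,5], [1,3,6], [1,4,5], [2,3,4], [2,4,5], [2,5,6], [3,4,6]

Hence C_0 ≅ Z^7, C_1 ≅ Z^21, C_2 ≅ Z^14.

∂_1: C_1 → C_0 is given by ∂[p,q] = [q] − [p].
This gives a 7×21 integer matrix of rank 6; reducing to Smith normal form yields diagonal entries (1,1,1,1,1,1).

∂_2: C_2 → C_1 maps a triangle to the signed sum of its edges. For instance
  ∂[0,4,6] = [4,6] − [0,6] + [0,4],
  ∂[1,4,5] = [4,5] − [1,5] + [1,4].
The 21×14 boundary matrix has rank 13 and Smith normal form diag(1,1,1,1,1,1,1,1,1,1,1,1,1).

From H_k ≅ ker(∂_k) / im(∂_{k+1}) we obtain:

  H_0: rank C_0 − rank ∂_1 = 7 − 6 = 1, and the invariant factors of ∂_1 are all 1, so H_0 = Z.
  H_1: rank ker ∂_1 − rank ∂_2 = (21 − 6) − 13 = 2, and the invariant factors of ∂_2 are all 1, so H_1 = Z^2.
  H_2: rank ker ∂_2 − rank ∂_3 = (14 − 13) − 0 = 1, and there is no ∂_3, so H_2 = Z.

(K is a triangulation of the torus T^2.)

H_0 ≅ Z,  H_1 ≅ Z^2,  H_2 ≅ Z.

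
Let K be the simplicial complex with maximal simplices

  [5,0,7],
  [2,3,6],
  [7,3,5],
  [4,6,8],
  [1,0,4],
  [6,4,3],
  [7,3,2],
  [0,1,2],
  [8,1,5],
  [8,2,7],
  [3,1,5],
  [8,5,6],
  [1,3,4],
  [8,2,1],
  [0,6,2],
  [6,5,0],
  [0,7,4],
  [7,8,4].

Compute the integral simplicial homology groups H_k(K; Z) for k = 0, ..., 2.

H_0 = Z,  H_1 = Z^2,  H_2 = Z.

We work with the vertex ordering 0 < 1 < 2 < 3 < 4 < 5 < 6 < 7 < 8. The simplices of K, each written with vertices in increasing order, are:

  0-simplices (9): [0], [1], [2], [3], [4], [5], [6], [7], [8]
  1-simplices (27): (27 of them)
  2-simplices (18): [0,1,2], [0,1,4], [0,2,6], [0,4,7], [0,5,6], [0,5,7], [1,2,8], [1,3,4], [1,3,5], [1,5,8], [2,3,6], [2,3,7], [2,7,8], [3,4,6], [3,5,7], [4,6,8], [4,7,8], [5,6,8]

giving chain groups C_0 ≅ Z^9, C_1 ≅ Z^27, C_2 ≅ Z^18.

∂_1: C_1 → C_0 sends each edge [p,q] (with p < q) to q − p.
The resulting 9×27 matrix has rank 8, and its Smith normal form has invariant factors (1,1,1,1,1,1,1,1).

∂_2: C_2 → C_1 maps a triangle to the signed sum of its edges. For instance
  ∂[5,6,8] = [6,8] − [5,8] + [5,6],
  ∂[2,7,8] = [7,8] − [2,8] + [2,7].
As a 27×18 matrix over Z this has rank 17, with invariant factors (1,1,1,1,1,1,1,1,1,1,1,1,1,1,1,1,1).

Now H_k = ker ∂_k / im ∂_{k+1}, so:

  H_0: rank C_0 − rank ∂_1 = 9 − 8 = 1, and the invariant factors of ∂_1 are all 1, so H_0 = Z.
  H_1: rank ker ∂_1 − rank ∂_2 = (27 − 8) − 17 = 2, and the invariant factors of ∂_2 are all 1, so H_1 = Z^2.
  H_2: rank ker ∂_2 − rank ∂_3 = (18 − 17) − 0 = 1, and there is no ∂_3, so H_2 = Z.

(K is a triangulation of the torus T^2.)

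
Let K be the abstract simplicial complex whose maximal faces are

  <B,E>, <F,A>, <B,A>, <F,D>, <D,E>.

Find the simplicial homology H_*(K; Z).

H_0 ≅ Z,  H_1 ≅ Z.

Take the total order A < B < D < E < F on the vertex set. Then K (dimension 1) consists of the simplices:

  0-simplices (5): A, B, D, E, F
  1-simplices (5): AB, AF, BE, DE, DF

giving chain groups C_0 ≅ Z^5, C_1 ≅ Z^5.

The boundary map ∂_1: C_1 → C_0 is given by ∂[p,q] = [q] − [p].
As a 5×5 matrix over Z this has rank 4, with invariant factors (1,1,1,1).

Computing H_k = (kernel of ∂_k) / (image of ∂_{k+1}):

  H_0: rank C_0 − rank ∂_1 = 5 − 4 = 1, and the invariant factors of ∂_1 are all 1, so H_0 = Z.
  H_1: rank ker ∂_1 − rank ∂_2 = (5 − 4) − 0 = 1, and there is no ∂_2, so H_1 = Z.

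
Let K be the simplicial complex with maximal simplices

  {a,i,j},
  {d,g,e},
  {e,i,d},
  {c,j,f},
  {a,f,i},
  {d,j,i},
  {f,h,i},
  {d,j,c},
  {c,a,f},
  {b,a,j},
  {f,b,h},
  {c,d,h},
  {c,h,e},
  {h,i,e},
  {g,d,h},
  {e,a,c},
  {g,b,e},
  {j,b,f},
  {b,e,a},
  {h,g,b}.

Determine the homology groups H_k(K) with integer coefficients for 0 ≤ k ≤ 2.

We work with the vertex ordering a < b < c < d < e < f < g < h < i < j. The simplices of K, each written with vertices in increasing order, are:

  0-simplices (10): a, b, c, d, e, f, g, h, i, j
  1-simplices (30): ab, ac, ae, af, ai, aj, be, bf, bg, bh, bj, cd, ce, cf, ch, cj, de, dg, dh, di, dj, eg, eh, ei, fh, fi, fj, gh, hi, ij
  2-simplices (20): abe, abj, ace, acf, afi, aij, beg, bfh, bfj, bgh, cdh, cdj, ceh, cfj, deg, dei, dgh, dij, ehi, fhi

giving chain groups C_0 ≅ Z^10, C_1 ≅ Z^30, C_2 ≅ Z^20.

Boundary ∂_1: C_1 → C_0 is given by ∂[p,q] = [q] − [p].
The resulting 10×30 matrix has rank 9, and its Smith normal form has invariant factors (1,1,1,1,1,1,1,1,1).

The boundary map ∂_2: C_2 → C_1 maps a triangle to the signed sum of its edges. For instance
  ∂dij = ij − dj + di,
  ∂abj = bj − aj + ab.
The resulting 30×20 matrix has rank 20, and its Smith normal form has invariant factors (1,1,1,1,1,1,1,1,1,1,1,1,1,1,1,1,1,1,1,2).

From H_k ≅ ker(∂_k) / im(∂_{k+1}) we obtain:

  H_0: rank C_0 − rank ∂_1 = 10 − 9 = 1, and the invariant factors of ∂_1 are all 1, so H_0 = Z.
  H_1: rank ker ∂_1 − rank ∂_2 = (30 − 9) − 20 = 1, and ∂_2 has invariant factor 2 > 1, so H_1 = Z ⊕ Z/2.
  H_2: rank ker ∂_2 − rank ∂_3 = (20 − 20) − 0 = 0, and there is no ∂_3, so H_2 = 0.

As a check, the Euler characteristic is 10 − 30 + 20 = 0, which agrees with 1 − 1 + 0 = 0.
(K is a triangulation of the Klein bottle.)

H_0 ≅ Z,  H_1 ≅ Z ⊕ Z/2,  H_2 = 0.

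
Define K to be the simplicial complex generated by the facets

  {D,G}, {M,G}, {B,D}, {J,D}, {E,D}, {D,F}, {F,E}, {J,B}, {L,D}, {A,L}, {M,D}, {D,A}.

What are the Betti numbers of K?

b_0 = 1, b_1 = 4.

Take the total order A < B < D < E < F < G < J < L < M on the vertex set. Then K (dimension 1) consists of the simplices:

  0-simplices (9): A, B, D, E, F, G, J, L, M
  1-simplices (12): AD, AL, BD, BJ, DE, DF, DG, DJ, DL, DM, EF, GM

giving chain groups C_0 ≅ Z^9, C_1 ≅ Z^12.

Boundary ∂_1: C_1 → C_0 maps an edge to its endpoints' difference, ∂[p,q] = q − p. For instance
  ∂AL = L − A.
This gives a 9×12 integer matrix of rank 8; reducing to Smith normal form yields diagonal entries (1,1,1,1,1,1,1,1).

Reading off H_k = ker ∂_k / im ∂_{k+1}:

  H_0: rank C_0 − rank ∂_1 = 9 − 8 = 1, and the invariant factors of ∂_1 are all 1, so H_0 ≅ Z.
  H_1: rank ker ∂_1 − rank ∂_2 = (12 − 8) − 0 = 4, and there is no ∂_2, so H_1 ≅ Z^4.

As a check, the Euler characteristic is 9 − 12 = -3, which agrees with 1 − 4 = -3.

Hence the Betti numbers are b_0 = 1, b_1 = 4.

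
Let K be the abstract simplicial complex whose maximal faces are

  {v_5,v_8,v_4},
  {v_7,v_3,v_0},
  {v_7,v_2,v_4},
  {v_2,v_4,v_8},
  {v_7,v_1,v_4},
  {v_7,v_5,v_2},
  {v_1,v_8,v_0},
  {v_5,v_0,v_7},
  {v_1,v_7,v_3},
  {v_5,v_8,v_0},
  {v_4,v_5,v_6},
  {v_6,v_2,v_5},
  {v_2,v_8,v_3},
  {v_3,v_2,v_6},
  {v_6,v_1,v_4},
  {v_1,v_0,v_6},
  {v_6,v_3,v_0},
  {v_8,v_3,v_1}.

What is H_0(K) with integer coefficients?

K has 9 vertices, 27 edges, 18 triangles.
rank ∂_0 = 0, rank ∂_1 = 8 ⇒ b_0 = 9 − 0 − 8 = 1; all invariant factors of ∂_1 are 1 so no torsion. So H_0 ≅ Z.

H_0 ≅ Z.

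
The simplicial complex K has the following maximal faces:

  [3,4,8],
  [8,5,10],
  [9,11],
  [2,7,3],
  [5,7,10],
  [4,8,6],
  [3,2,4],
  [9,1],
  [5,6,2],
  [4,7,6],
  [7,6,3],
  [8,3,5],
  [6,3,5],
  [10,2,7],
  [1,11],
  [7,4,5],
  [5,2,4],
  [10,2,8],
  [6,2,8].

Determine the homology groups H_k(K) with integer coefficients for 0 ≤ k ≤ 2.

Order the vertices as 1 < 2 < 3 < 4 < 5 < 6 < 7 < 8 < 9 < 10 < 11. Listing each simplex with vertices in this order, K has dimension 2 with simplices:

  0-simplices (11): [1], [2], [3], [4], [5], [6], [7], [8], [9], [10], [11]
  1-simplices (27): (27 of them)
  2-simplices (16): [2,3,4], [2,3,7], [2,4,5], [2,5,6], [2,6,8], [2,7,10], [2,8,10], [3,4,8], [3,5,6], [3,5,8], [3,6,7], [4,5,7], [4,6,7], [4,6,8], [5,7,10], [5,8,10]

giving chain groups C_0 ≅ Z^11, C_1 ≅ Z^27, C_2 ≅ Z^16.

∂_1: C_1 → C_0 is given by ∂[p,q] = [q] − [p].
As a 11×27 matrix over Z this has rank 9, with invariant factors (1,1,1,1,1,1,1,1,1).

∂_2: C_2 → C_1 acts by ∂[p,q,r] = [q,r] − [p,r] + [p,q]. For instance
  ∂[3,4,8] = [4,8] − [3,8] + [3,4],
  ∂[2,7,10] = [7,10] − [2,10] + [2,7].
The resulting 27×16 matrix has rank 15, and its Smith normal form has invariant factors (1,1,1,1,1,1,1,1,1,1,1,1,1,1,1).

Reading off H_k = ker ∂_k / im ∂_{k+1}:

  H_0: rank C_0 − rank ∂_1 = 11 − 9 = 2, and the invariant factors of ∂_1 are all 1, so H_0 ≅ Z^2.
  H_1: rank ker ∂_1 − rank ∂_2 = (27 − 9) − 15 = 3, and the invariant factors of ∂_2 are all 1, so H_1 ≅ Z^3.
  H_2: rank ker ∂_2 − rank ∂_3 = (16 − 15) − 0 = 1, and there is no ∂_3, so H_2 ≅ Z.

H_0 ≅ Z^2,  H_1 ≅ Z^3,  H_2 ≅ Z.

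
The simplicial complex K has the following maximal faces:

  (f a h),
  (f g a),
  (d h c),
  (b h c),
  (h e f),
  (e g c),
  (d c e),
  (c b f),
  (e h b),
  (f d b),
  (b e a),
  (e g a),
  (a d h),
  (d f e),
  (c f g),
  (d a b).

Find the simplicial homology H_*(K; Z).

H_0 ≅ Z,  H_1 ≅ Z^2,  H_2 ≅ Z.

Take the total order a < b < c < d < e < f < g < h on the vertex set. Then K (dimension 2) consists of the simplices:

  0-simplices (8): a, b, c, d, e, f, g, h
  1-simplices (24): ab, ad, ae, af, ag, ah, bc, bd, be, bf, bh, cd, ce, cf, cg, ch, de, df, dh, ef, eg, eh, fg, fh
  2-simplices (16): abd, abe, adh, aeg, afg, afh, bcf, bch, bdf, beh, cde, cdh, ceg, cfg, def, efh

so the chain groups are C_0 ≅ Z^8, C_1 ≅ Z^24, C_2 ≅ Z^16.

∂_1: C_1 → C_0 maps an edge to its endpoints' difference, ∂[p,q] = q − p.
This gives a 8×24 integer matrix of rank 7; reducing to Smith normal form yields diagonal entries (1,1,1,1,1,1,1).

∂_2: C_2 → C_1 acts by ∂[p,q,r] = [q,r] − [p,r] + [p,q]. For instance
  ∂afh = fh − ah + af,
  ∂abe = be − ae + ab.
The 24×16 boundary matrix has rank 15 and Smith normal form diag(1,1,1,1,1,1,1,1,1,1,1,1,1,1,1).

Computing H_k = (kernel of ∂_k) / (image of ∂_{k+1}):

  H_0: rank C_0 − rank ∂_1 = 8 − 7 = 1, and the invariant factors of ∂_1 are all 1, so H_0 ≅ Z.
  H_1: rank ker ∂_1 − rank ∂_2 = (24 − 7) − 15 = 2, and the invariant factors of ∂_2 are all 1, so H_1 ≅ Z^2.
  H_2: rank ker ∂_2 − rank ∂_3 = (16 − 15) − 0 = 1, and there is no ∂_3, so H_2 ≅ Z.

(K is a triangulation of the torus T^2.)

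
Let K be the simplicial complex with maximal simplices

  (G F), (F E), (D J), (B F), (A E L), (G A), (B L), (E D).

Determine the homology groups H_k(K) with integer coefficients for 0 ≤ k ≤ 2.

H_0 = Z,  H_1 = Z^2,  H_2 = 0.

K has 8 vertices, 10 edges, 1 triangle.
rank ∂_0 = 0, rank ∂_1 = 7 ⇒ b_0 = 8 − 0 − 7 = 1; all invariant factors of ∂_1 are 1 so no torsion. So H_0 ≅ Z.
rank ∂_1 = 7, rank ∂_2 = 1 ⇒ b_1 = 10 − 7 − 1 = 2; all invariant factors of ∂_2 are 1 so no torsion. So H_1 ≅ Z^2.
rank ∂_2 = 1, rank ∂_3 = 0 ⇒ b_2 = 1 − 1 − 0 = 0. So H_2 ≅ 0.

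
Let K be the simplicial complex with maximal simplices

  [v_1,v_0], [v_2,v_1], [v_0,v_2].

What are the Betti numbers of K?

b_0 = 1, b_1 = 1.

We work with the vertex ordering v_0 < v_1 < v_2. The simplices of K, each written with vertices in increasing order, are:

  0-simplices (3): [v_0], [v_1], [v_2]
  1-simplices (3): [v_0,v_1], [v_0,v_2], [v_1,v_2]

giving chain groups C_0 ≅ Z^3, C_1 ≅ Z^3.

The boundary map ∂_1: C_1 → C_0 maps an edge to its endpoints' difference, ∂[p,q] = q − p.
The 3×3 boundary matrix has rank 2 and Smith normal form diag(1,1).

Now H_k = ker ∂_k / im ∂_{k+1}, so:

  H_0: rank C_0 − rank ∂_1 = 3 − 2 = 1, and the invariant factors of ∂_1 are all 1, so H_0 ≅ Z.
  H_1: rank ker ∂_1 − rank ∂_2 = (3 − 2) − 0 = 1, and there is no ∂_2, so H_1 ≅ Z.

Hence the Betti numbers are b_0 = 1, b_1 = 1.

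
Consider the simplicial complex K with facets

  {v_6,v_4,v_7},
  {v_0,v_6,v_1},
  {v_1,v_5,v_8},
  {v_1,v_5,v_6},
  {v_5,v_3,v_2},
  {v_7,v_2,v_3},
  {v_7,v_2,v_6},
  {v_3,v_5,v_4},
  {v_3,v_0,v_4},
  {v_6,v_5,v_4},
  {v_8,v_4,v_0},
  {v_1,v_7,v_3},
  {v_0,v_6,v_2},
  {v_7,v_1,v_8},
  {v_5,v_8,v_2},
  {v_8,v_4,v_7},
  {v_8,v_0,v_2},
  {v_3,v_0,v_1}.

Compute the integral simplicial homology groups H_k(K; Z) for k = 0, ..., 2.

Fix the vertex order v_0 < v_1 < v_2 < v_3 < v_4 < v_5 < v_6 < v_7 < v_8 and write every simplex with vertices in increasing order. Then dim K = 2 and the simplices of K are:

  0-simplices (9): [v_0], [v_1], [v_2], [v_3], [v_4], [v_5], [v_6], [v_7], [v_8]
  1-simplices (27): (27 of them)
  2-simplices (18): (18 of them)

Hence C_0 ≅ Z^9, C_1 ≅ Z^27, C_2 ≅ Z^18.

The boundary map ∂_1: C_1 → C_0 sends each edge [p,q] (with p < q) to q − p.
The resulting 9×27 matrix has rank 8, and its Smith normal form has invariant factors (1,1,1,1,1,1,1,1).

∂_2: C_2 → C_1 sends each 2-simplex [p,q,r] to [q,r] − [p,r] + [p,q]. For instance
  ∂[v_1,v_7,v_8] = [v_7,v_8] − [v_1,v_8] + [v_1,v_7],
  ∂[v_2,v_5,v_8] = [v_5,v_8] − [v_2,v_8] + [v_2,v_5].
The resulting 27×18 matrix has rank 17, and its Smith normal form has invariant factors (1,1,1,1,1,1,1,1,1,1,1,1,1,1,1,1,1).

Computing H_k = (kernel of ∂_k) / (image of ∂_{k+1}):

  H_0: rank C_0 − rank ∂_1 = 9 − 8 = 1, and the invariant factors of ∂_1 are all 1, so H_0 ≅ Z.
  H_1: rank ker ∂_1 − rank ∂_2 = (27 − 8) − 17 = 2, and the invariant factors of ∂_2 are all 1, so H_1 ≅ Z^2.
  H_2: rank ker ∂_2 − rank ∂_3 = (18 − 17) − 0 = 1, and there is no ∂_3, so H_2 ≅ Z.

H_0 ≅ Z,  H_1 ≅ Z^2,  H_2 ≅ Z.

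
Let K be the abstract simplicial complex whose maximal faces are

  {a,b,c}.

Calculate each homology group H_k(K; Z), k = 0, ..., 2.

Fix the vertex order a < b < c and write every simplex with vertices in increasing order. Then dim K = 2 and the simplices of K are:

  0-simplices (3): a, b, c
  1-simplices (3): ab, ac, bc
  2-simplices (1): abc

Hence C_0 ≅ Z^3, C_1 ≅ Z^3, C_2 ≅ Z^1.

The boundary map ∂_1: C_1 → C_0 sends each edge [p,q] (with p < q) to q − p. For instance
  ∂ab = b − a.
This gives a 3×3 integer matrix of rank 2; reducing to Smith normal form yields diagonal entries (1,1).

Boundary ∂_2: C_2 → C_1 acts by ∂[p,q,r] = [q,r] − [p,r] + [p,q]. For instance
  ∂abc = bc − ac + ab.
This gives a 3×1 integer matrix of rank 1; reducing to Smith normal form yields diagonal entries (1).

Reading off H_k = ker ∂_k / im ∂_{k+1}:

  H_0: rank C_0 − rank ∂_1 = 3 − 2 = 1, and the invariant factors of ∂_1 are all 1, so H_0 ≅ Z.
  H_1: rank ker ∂_1 − rank ∂_2 = (3 − 2) − 1 = 0, and the invariant factors of ∂_2 are all 1, so H_1 ≅ 0.
  H_2: rank ker ∂_2 − rank ∂_3 = (1 − 1) − 0 = 0, and there is no ∂_3, so H_2 ≅ 0.

H_0 ≅ Z,  H_1 = 0,  H_2 = 0.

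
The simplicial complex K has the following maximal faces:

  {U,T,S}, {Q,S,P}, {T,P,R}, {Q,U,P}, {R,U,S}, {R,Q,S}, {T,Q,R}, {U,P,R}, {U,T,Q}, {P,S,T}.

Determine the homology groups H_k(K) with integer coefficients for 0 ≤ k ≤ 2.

H_0 = Z,  H_1 = Z/2,  H_2 = 0.

Take the total order P < Q < R < S < T < U on the vertex set. Then K (dimension 2) consists of the simplices:

  0-simplices (6): P, Q, R, S, T, U
  1-simplices (15): PQ, PR, PS, PT, PU, QR, QS, QT, QU, RS, RT, RU, ST, SU, TU
  2-simplices (10): PQS, PQU, PRT, PRU, PST, QRS, QRT, QTU, RSU, STU

so the chain groups are C_0 ≅ Z^6, C_1 ≅ Z^15, C_2 ≅ Z^10.

Boundary ∂_1: C_1 → C_0 sends each edge [p,q] (with p < q) to q − p. For instance
  ∂RU = U − R.
The 6×15 boundary matrix has rank 5 and Smith normal form diag(1,1,1,1,1).

The boundary map ∂_2: C_2 → C_1 maps a triangle to the signed sum of its edges. For instance
  ∂PQS = QS − PS + PQ,
  ∂PRT = RT − PT + PR.
This gives a 15×10 integer matrix of rank 10; reducing to Smith normal form yields diagonal entries (1,1,1,1,1,1,1,1,1,2).

Now H_k = ker ∂_k / im ∂_{k+1}, so:

  H_0: rank C_0 − rank ∂_1 = 6 − 5 = 1, and the invariant factors of ∂_1 are all 1, so H_0 ≅ Z.
  H_1: rank ker ∂_1 − rank ∂_2 = (15 − 5) − 10 = 0, and ∂_2 has invariant factor 2 > 1, so H_1 ≅ Z/2.
  H_2: rank ker ∂_2 − rank ∂_3 = (10 − 10) − 0 = 0, and there is no ∂_3, so H_2 ≅ 0.

As a check, the Euler characteristic is 6 − 15 + 10 = 1, which agrees with 1 − 0 + 0 = 1.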